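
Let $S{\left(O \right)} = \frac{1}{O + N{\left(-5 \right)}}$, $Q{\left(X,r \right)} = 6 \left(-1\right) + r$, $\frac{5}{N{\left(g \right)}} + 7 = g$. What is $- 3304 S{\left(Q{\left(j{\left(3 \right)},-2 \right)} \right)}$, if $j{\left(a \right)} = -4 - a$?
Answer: $\frac{39648}{101} \approx 392.55$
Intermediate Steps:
$N{\left(g \right)} = \frac{5}{-7 + g}$
$Q{\left(X,r \right)} = -6 + r$
$S{\left(O \right)} = \frac{1}{- \frac{5}{12} + O}$ ($S{\left(O \right)} = \frac{1}{O + \frac{5}{-7 - 5}} = \frac{1}{O + \frac{5}{-12}} = \frac{1}{O + 5 \left(- \frac{1}{12}\right)} = \frac{1}{O - \frac{5}{12}} = \frac{1}{- \frac{5}{12} + O}$)
$- 3304 S{\left(Q{\left(j{\left(3 \right)},-2 \right)} \right)} = - 3304 \frac{12}{-5 + 12 \left(-6 - 2\right)} = - 3304 \frac{12}{-5 + 12 \left(-8\right)} = - 3304 \frac{12}{-5 - 96} = - 3304 \frac{12}{-101} = - 3304 \cdot 12 \left(- \frac{1}{101}\right) = \left(-3304\right) \left(- \frac{12}{101}\right) = \frac{39648}{101}$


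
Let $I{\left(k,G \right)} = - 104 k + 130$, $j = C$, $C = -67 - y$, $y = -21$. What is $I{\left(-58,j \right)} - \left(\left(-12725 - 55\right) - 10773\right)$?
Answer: $29715$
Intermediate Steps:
$C = -46$ ($C = -67 - -21 = -67 + 21 = -46$)
$j = -46$
$I{\left(k,G \right)} = 130 - 104 k$
$I{\left(-58,j \right)} - \left(\left(-12725 - 55\right) - 10773\right) = \left(130 - -6032\right) - \left(\left(-12725 - 55\right) - 10773\right) = \left(130 + 6032\right) - \left(-12780 - 10773\right) = 6162 - -23553 = 6162 + 23553 = 29715$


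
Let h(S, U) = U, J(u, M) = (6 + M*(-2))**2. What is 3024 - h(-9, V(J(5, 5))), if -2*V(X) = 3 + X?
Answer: 6067/2 ≈ 3033.5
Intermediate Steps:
J(u, M) = (6 - 2*M)**2
V(X) = -3/2 - X/2 (V(X) = -(3 + X)/2 = -3/2 - X/2)
3024 - h(-9, V(J(5, 5))) = 3024 - (-3/2 - 2*(-3 + 5)**2) = 3024 - (-3/2 - 2*2**2) = 3024 - (-3/2 - 2*4) = 3024 - (-3/2 - 1/2*16) = 3024 - (-3/2 - 8) = 3024 - 1*(-19/2) = 3024 + 19/2 = 6067/2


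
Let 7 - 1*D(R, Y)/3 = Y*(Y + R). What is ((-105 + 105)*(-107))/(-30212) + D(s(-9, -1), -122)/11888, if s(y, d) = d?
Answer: -44997/11888 ≈ -3.7851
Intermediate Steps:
D(R, Y) = 21 - 3*Y*(R + Y) (D(R, Y) = 21 - 3*Y*(Y + R) = 21 - 3*Y*(R + Y))
((-105 + 105)*(-107))/(-30212) + D(s(-9, -1), -122)/11888 = ((-105 + 105)*(-107))/(-30212) + (21 - 3*(-122)² - 3*(-1)*(-122))/11888 = (0*(-107))*(-1/30212) + (21 - 3*14884 - 366)*(1/11888) = 0*(-1/30212) + (21 - 44652 - 366)*(1/11888) = 0 - 44997*1/11888 = 0 - 44997/11888 = -44997/11888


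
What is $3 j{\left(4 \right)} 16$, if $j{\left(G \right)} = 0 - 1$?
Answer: $-48$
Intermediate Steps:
$j{\left(G \right)} = -1$
$3 j{\left(4 \right)} 16 = 3 \left(-1\right) 16 = \left(-3\right) 16 = -48$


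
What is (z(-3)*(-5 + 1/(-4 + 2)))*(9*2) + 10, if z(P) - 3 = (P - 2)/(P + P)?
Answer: -739/2 ≈ -369.50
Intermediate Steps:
z(P) = 3 + (-2 + P)/(2*P) (z(P) = 3 + (P - 2)/(P + P) = 3 + (-2 + P)/((2*P)) = 3 + (-2 + P)*(1/(2*P)) = 3 + (-2 + P)/(2*P))
(z(-3)*(-5 + 1/(-4 + 2)))*(9*2) + 10 = ((7/2 - 1/(-3))*(-5 + 1/(-4 + 2)))*(9*2) + 10 = ((7/2 - 1*(-1/3))*(-5 + 1/(-2)))*18 + 10 = ((7/2 + 1/3)*(-5 - 1/2))*18 + 10 = ((23/6)*(-11/2))*18 + 10 = -253/12*18 + 10 = -759/2 + 10 = -739/2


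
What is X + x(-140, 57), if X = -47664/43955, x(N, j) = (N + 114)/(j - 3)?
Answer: -1858343/1186785 ≈ -1.5659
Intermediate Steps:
x(N, j) = (114 + N)/(-3 + j)
X = -47664/43955 (X = -47664*1/43955 = -47664/43955 ≈ -1.0844)
X + x(-140, 57) = -47664/43955 + (114 - 140)/(-3 + 57) = -47664/43955 - 26/54 = -47664/43955 + (1/54)*(-26) = -47664/43955 - 13/27 = -1858343/1186785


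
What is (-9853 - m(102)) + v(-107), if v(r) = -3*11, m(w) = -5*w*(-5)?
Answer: -12436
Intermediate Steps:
m(w) = 25*w
v(r) = -33
(-9853 - m(102)) + v(-107) = (-9853 - 25*102) - 33 = (-9853 - 1*2550) - 33 = (-9853 - 2550) - 33 = -12403 - 33 = -12436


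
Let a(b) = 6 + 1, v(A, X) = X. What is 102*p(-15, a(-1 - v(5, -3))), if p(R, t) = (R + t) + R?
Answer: -2346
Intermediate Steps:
a(b) = 7
p(R, t) = t + 2*R
102*p(-15, a(-1 - v(5, -3))) = 102*(7 + 2*(-15)) = 102*(7 - 30) = 102*(-23) = -2346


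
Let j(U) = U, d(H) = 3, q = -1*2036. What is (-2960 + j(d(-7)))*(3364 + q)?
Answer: -3926896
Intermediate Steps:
q = -2036
(-2960 + j(d(-7)))*(3364 + q) = (-2960 + 3)*(3364 - 2036) = -2957*1328 = -3926896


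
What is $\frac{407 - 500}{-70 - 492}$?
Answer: $\frac{93}{562} \approx 0.16548$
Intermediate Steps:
$\frac{407 - 500}{-70 - 492} = - \frac{93}{-562} = \left(-93\right) \left(- \frac{1}{562}\right) = \frac{93}{562}$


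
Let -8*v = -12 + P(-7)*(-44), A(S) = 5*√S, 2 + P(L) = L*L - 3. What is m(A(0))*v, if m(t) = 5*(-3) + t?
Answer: -7305/2 ≈ -3652.5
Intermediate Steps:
P(L) = -5 + L² (P(L) = -2 + (L*L - 3) = -2 + (L² - 3) = -2 + (-3 + L²) = -5 + L²)
m(t) = -15 + t
v = 487/2 (v = -(-12 + (-5 + (-7)²)*(-44))/8 = -(-12 + (-5 + 49)*(-44))/8 = -(-12 + 44*(-44))/8 = -(-12 - 1936)/8 = -⅛*(-1948) = 487/2 ≈ 243.50)
m(A(0))*v = (-15 + 5*√0)*(487/2) = (-15 + 5*0)*(487/2) = (-15 + 0)*(487/2) = -15*487/2 = -7305/2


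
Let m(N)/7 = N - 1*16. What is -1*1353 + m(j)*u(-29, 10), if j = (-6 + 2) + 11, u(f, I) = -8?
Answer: -849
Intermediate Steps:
j = 7 (j = -4 + 11 = 7)
m(N) = -112 + 7*N (m(N) = 7*(N - 1*16) = 7*(N - 16) = 7*(-16 + N) = -112 + 7*N)
-1*1353 + m(j)*u(-29, 10) = -1*1353 + (-112 + 7*7)*(-8) = -1353 + (-112 + 49)*(-8) = -1353 - 63*(-8) = -1353 + 504 = -849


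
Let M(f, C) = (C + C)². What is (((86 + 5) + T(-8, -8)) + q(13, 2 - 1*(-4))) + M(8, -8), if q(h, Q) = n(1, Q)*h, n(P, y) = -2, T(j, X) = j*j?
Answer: 385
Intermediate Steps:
T(j, X) = j²
M(f, C) = 4*C² (M(f, C) = (2*C)² = 4*C²)
q(h, Q) = -2*h
(((86 + 5) + T(-8, -8)) + q(13, 2 - 1*(-4))) + M(8, -8) = (((86 + 5) + (-8)²) - 2*13) + 4*(-8)² = ((91 + 64) - 26) + 4*64 = (155 - 26) + 256 = 129 + 256 = 385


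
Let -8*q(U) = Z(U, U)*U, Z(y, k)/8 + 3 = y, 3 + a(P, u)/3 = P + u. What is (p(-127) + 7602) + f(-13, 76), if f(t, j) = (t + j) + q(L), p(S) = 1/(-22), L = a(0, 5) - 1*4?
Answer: 168673/22 ≈ 7667.0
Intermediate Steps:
a(P, u) = -9 + 3*P + 3*u (a(P, u) = -9 + 3*(P + u) = -9 + (3*P + 3*u) = -9 + 3*P + 3*u)
L = 2 (L = (-9 + 3*0 + 3*5) - 1*4 = (-9 + 0 + 15) - 4 = 6 - 4 = 2)
Z(y, k) = -24 + 8*y
q(U) = -U*(-24 + 8*U)/8 (q(U) = -(-24 + 8*U)*U/8 = -U*(-24 + 8*U)/8)
p(S) = -1/22
f(t, j) = 2 + j + t (f(t, j) = (t + j) + 2*(3 - 1*2) = (j + t) + 2*(3 - 2) = (j + t) + 2*1 = (j + t) + 2 = 2 + j + t)
(p(-127) + 7602) + f(-13, 76) = (-1/22 + 7602) + (2 + 76 - 13) = 167243/22 + 65 = 168673/22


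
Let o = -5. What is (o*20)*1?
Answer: -100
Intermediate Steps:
(o*20)*1 = -5*20*1 = -100*1 = -100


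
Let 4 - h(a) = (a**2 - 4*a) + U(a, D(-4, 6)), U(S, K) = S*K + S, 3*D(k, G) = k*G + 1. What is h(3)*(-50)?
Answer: -1350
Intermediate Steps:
D(k, G) = 1/3 + G*k/3 (D(k, G) = (k*G + 1)/3 = (G*k + 1)/3 = (1 + G*k)/3 = 1/3 + G*k/3)
U(S, K) = S + K*S (U(S, K) = K*S + S = S + K*S)
h(a) = 4 - a**2 + 32*a/3 (h(a) = 4 - ((a**2 - 4*a) + a*(1 + (1/3 + (1/3)*6*(-4)))) = 4 - ((a**2 - 4*a) + a*(1 + (1/3 - 8))) = 4 - ((a**2 - 4*a) + a*(1 - 23/3)) = 4 - ((a**2 - 4*a) + a*(-20/3)) = 4 - ((a**2 - 4*a) - 20*a/3) = 4 - (a**2 - 32*a/3) = 4 + (-a**2 + 32*a/3) = 4 - a**2 + 32*a/3)
h(3)*(-50) = (4 - 1*3**2 + (32/3)*3)*(-50) = (4 - 1*9 + 32)*(-50) = (4 - 9 + 32)*(-50) = 27*(-50) = -1350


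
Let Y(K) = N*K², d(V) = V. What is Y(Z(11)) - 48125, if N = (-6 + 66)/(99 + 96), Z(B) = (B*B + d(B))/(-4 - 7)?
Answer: -625049/13 ≈ -48081.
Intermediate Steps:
Z(B) = -B/11 - B²/11 (Z(B) = (B*B + B)/(-4 - 7) = (B² + B)/(-11) = (B + B²)*(-1/11) = -B/11 - B²/11)
N = 4/13 (N = 60/195 = 60*(1/195) = 4/13 ≈ 0.30769)
Y(K) = 4*K²/13
Y(Z(11)) - 48125 = 4*((1/11)*11*(-1 - 1*11))²/13 - 48125 = 4*((1/11)*11*(-1 - 11))²/13 - 48125 = 4*((1/11)*11*(-12))²/13 - 48125 = (4/13)*(-12)² - 48125 = (4/13)*144 - 48125 = 576/13 - 48125 = -625049/13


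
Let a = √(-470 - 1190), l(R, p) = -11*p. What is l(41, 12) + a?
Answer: -132 + 2*I*√415 ≈ -132.0 + 40.743*I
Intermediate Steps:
a = 2*I*√415 (a = √(-1660) = 2*I*√415 ≈ 40.743*I)
l(41, 12) + a = -11*12 + 2*I*√415 = -132 + 2*I*√415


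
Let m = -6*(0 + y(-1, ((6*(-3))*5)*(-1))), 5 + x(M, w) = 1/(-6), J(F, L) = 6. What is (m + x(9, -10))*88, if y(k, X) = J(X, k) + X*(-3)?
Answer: 416812/3 ≈ 1.3894e+5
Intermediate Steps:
x(M, w) = -31/6 (x(M, w) = -5 + 1/(-6) = -5 - ⅙ = -31/6)
y(k, X) = 6 - 3*X (y(k, X) = 6 + X*(-3) = 6 - 3*X)
m = 1584 (m = -6*(0 + (6 - 3*(6*(-3))*5*(-1))) = -6*(0 + (6 - 3*(-18*5)*(-1))) = -6*(0 + (6 - (-270)*(-1))) = -6*(0 + (6 - 3*90)) = -6*(0 + (6 - 270)) = -6*(0 - 264) = -6*(-264) = 1584)
(m + x(9, -10))*88 = (1584 - 31/6)*88 = (9473/6)*88 = 416812/3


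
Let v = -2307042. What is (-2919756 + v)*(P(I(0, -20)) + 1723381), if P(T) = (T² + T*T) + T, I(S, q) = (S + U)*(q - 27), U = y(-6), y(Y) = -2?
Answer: -9100623657306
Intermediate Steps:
U = -2
I(S, q) = (-27 + q)*(-2 + S) (I(S, q) = (S - 2)*(q - 27) = (-2 + S)*(-27 + q) = (-27 + q)*(-2 + S))
P(T) = T + 2*T² (P(T) = (T² + T²) + T = 2*T² + T = T + 2*T²)
(-2919756 + v)*(P(I(0, -20)) + 1723381) = (-2919756 - 2307042)*((54 - 27*0 - 2*(-20) + 0*(-20))*(1 + 2*(54 - 27*0 - 2*(-20) + 0*(-20))) + 1723381) = -5226798*((54 + 0 + 40 + 0)*(1 + 2*(54 + 0 + 40 + 0)) + 1723381) = -5226798*(94*(1 + 2*94) + 1723381) = -5226798*(94*(1 + 188) + 1723381) = -5226798*(94*189 + 1723381) = -5226798*(17766 + 1723381) = -5226798*1741147 = -9100623657306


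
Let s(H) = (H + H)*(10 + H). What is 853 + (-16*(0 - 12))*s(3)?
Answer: 15829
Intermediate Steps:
s(H) = 2*H*(10 + H) (s(H) = (2*H)*(10 + H) = 2*H*(10 + H))
853 + (-16*(0 - 12))*s(3) = 853 + (-16*(0 - 12))*(2*3*(10 + 3)) = 853 + (-16*(-12))*(2*3*13) = 853 + 192*78 = 853 + 14976 = 15829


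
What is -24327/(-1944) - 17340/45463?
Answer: 39713683/3273336 ≈ 12.132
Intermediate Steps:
-24327/(-1944) - 17340/45463 = -24327*(-1/1944) - 17340*1/45463 = 901/72 - 17340/45463 = 39713683/3273336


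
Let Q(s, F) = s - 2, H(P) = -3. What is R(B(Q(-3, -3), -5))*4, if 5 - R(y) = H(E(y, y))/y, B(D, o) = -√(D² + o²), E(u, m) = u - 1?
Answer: 20 - 6*√2/5 ≈ 18.303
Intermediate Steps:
E(u, m) = -1 + u
Q(s, F) = -2 + s
R(y) = 5 + 3/y (R(y) = 5 - (-3)/y = 5 + 3/y)
R(B(Q(-3, -3), -5))*4 = (5 + 3/((-√((-2 - 3)² + (-5)²))))*4 = (5 + 3/((-√((-5)² + 25))))*4 = (5 + 3/((-√(25 + 25))))*4 = (5 + 3/((-√50)))*4 = (5 + 3/((-5*√2)))*4 = (5 + 3*(-√2/10))*4 = (5 - 3*√2/10)*4 = 20 - 6*√2/5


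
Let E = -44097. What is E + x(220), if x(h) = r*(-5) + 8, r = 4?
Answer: -44109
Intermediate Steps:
x(h) = -12 (x(h) = 4*(-5) + 8 = -20 + 8 = -12)
E + x(220) = -44097 - 12 = -44109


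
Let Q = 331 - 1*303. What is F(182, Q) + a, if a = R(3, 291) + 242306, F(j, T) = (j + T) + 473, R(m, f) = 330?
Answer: 243319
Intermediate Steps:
Q = 28 (Q = 331 - 303 = 28)
F(j, T) = 473 + T + j (F(j, T) = (T + j) + 473 = 473 + T + j)
a = 242636 (a = 330 + 242306 = 242636)
F(182, Q) + a = (473 + 28 + 182) + 242636 = 683 + 242636 = 243319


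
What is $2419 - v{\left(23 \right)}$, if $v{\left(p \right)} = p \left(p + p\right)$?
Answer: $1361$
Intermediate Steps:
$v{\left(p \right)} = 2 p^{2}$ ($v{\left(p \right)} = p 2 p = 2 p^{2}$)
$2419 - v{\left(23 \right)} = 2419 - 2 \cdot 23^{2} = 2419 - 2 \cdot 529 = 2419 - 1058 = 1361$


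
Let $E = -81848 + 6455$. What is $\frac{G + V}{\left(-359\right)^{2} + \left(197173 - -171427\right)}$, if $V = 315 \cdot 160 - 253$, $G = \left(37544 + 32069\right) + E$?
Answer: $\frac{14789}{165827} \approx 0.089183$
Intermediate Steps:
$E = -75393$
$G = -5780$ ($G = \left(37544 + 32069\right) - 75393 = 69613 - 75393 = -5780$)
$V = 50147$ ($V = 50400 - 253 = 50147$)
$\frac{G + V}{\left(-359\right)^{2} + \left(197173 - -171427\right)} = \frac{-5780 + 50147}{\left(-359\right)^{2} + \left(197173 - -171427\right)} = \frac{44367}{128881 + \left(197173 + 171427\right)} = \frac{44367}{128881 + 368600} = \frac{44367}{497481} = 44367 \cdot \frac{1}{497481} = \frac{14789}{165827}$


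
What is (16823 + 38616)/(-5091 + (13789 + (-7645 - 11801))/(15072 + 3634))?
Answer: -1037041934/95237903 ≈ -10.889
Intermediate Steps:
(16823 + 38616)/(-5091 + (13789 + (-7645 - 11801))/(15072 + 3634)) = 55439/(-5091 + (13789 - 19446)/18706) = 55439/(-5091 - 5657*1/18706) = 55439/(-5091 - 5657/18706) = 55439/(-95237903/18706) = 55439*(-18706/95237903) = -1037041934/95237903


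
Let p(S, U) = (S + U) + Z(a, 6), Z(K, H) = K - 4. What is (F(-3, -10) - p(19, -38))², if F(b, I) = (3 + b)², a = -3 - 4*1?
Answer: 900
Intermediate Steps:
a = -7 (a = -3 - 4 = -7)
Z(K, H) = -4 + K
p(S, U) = -11 + S + U (p(S, U) = (S + U) + (-4 - 7) = (S + U) - 11 = -11 + S + U)
(F(-3, -10) - p(19, -38))² = ((3 - 3)² - (-11 + 19 - 38))² = (0² - 1*(-30))² = (0 + 30)² = 30² = 900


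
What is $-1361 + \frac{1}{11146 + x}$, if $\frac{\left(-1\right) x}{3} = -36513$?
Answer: $- \frac{164252284}{120685} \approx -1361.0$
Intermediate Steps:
$x = 109539$ ($x = \left(-3\right) \left(-36513\right) = 109539$)
$-1361 + \frac{1}{11146 + x} = -1361 + \frac{1}{11146 + 109539} = -1361 + \frac{1}{120685} = - \frac{164252284}{120685}$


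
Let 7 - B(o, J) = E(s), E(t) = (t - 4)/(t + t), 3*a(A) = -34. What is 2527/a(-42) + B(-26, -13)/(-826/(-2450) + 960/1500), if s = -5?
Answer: -630028/2907 ≈ -216.73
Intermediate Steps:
a(A) = -34/3 (a(A) = (⅓)*(-34) = -34/3)
E(t) = (-4 + t)/(2*t) (E(t) = (-4 + t)/((2*t)) = (-4 + t)*(1/(2*t)) = (-4 + t)/(2*t))
B(o, J) = 61/10 (B(o, J) = 7 - (-4 - 5)/(2*(-5)) = 7 - (-1)*(-9)/(2*5) = 7 - 1*9/10 = 7 - 9/10 = 61/10)
2527/a(-42) + B(-26, -13)/(-826/(-2450) + 960/1500) = 2527/(-34/3) + 61/(10*(-826/(-2450) + 960/1500)) = 2527*(-3/34) + 61/(10*(-826*(-1/2450) + 960*(1/1500))) = -7581/34 + 61/(10*(59/175 + 16/25)) = -7581/34 + 61/(10*(171/175)) = -7581/34 + (61/10)*(175/171) = -7581/34 + 2135/342 = -630028/2907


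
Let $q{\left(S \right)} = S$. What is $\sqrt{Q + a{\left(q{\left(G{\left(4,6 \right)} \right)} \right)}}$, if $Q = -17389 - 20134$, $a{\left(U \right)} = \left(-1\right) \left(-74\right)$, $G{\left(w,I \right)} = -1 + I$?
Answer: $3 i \sqrt{4161} \approx 193.52 i$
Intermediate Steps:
$a{\left(U \right)} = 74$
$Q = -37523$ ($Q = -17389 - 20134 = -37523$)
$\sqrt{Q + a{\left(q{\left(G{\left(4,6 \right)} \right)} \right)}} = \sqrt{-37523 + 74} = \sqrt{-37449} = 3 i \sqrt{4161}$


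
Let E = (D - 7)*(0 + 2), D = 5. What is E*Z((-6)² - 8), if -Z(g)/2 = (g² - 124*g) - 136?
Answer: -22592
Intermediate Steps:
Z(g) = 272 - 2*g² + 248*g (Z(g) = -2*((g² - 124*g) - 136) = -2*(-136 + g² - 124*g) = 272 - 2*g² + 248*g)
E = -4 (E = (5 - 7)*(0 + 2) = -2*2 = -4)
E*Z((-6)² - 8) = -4*(272 - 2*((-6)² - 8)² + 248*((-6)² - 8)) = -4*(272 - 2*(36 - 8)² + 248*(36 - 8)) = -4*(272 - 2*28² + 248*28) = -4*(272 - 2*784 + 6944) = -4*(272 - 1568 + 6944) = -4*5648 = -22592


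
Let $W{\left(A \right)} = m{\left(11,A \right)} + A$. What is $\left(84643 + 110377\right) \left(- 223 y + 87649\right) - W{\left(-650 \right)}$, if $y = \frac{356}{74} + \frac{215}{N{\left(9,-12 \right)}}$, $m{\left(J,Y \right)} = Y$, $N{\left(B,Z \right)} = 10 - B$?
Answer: $\frac{278752665180}{37} \approx 7.5339 \cdot 10^{9}$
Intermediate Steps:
$y = \frac{8133}{37}$ ($y = \frac{356}{74} + \frac{215}{10 - 9} = 356 \cdot \frac{1}{74} + \frac{215}{10 - 9} = \frac{178}{37} + \frac{215}{1} = \frac{178}{37} + 215 \cdot 1 = \frac{178}{37} + 215 = \frac{8133}{37} \approx 219.81$)
$W{\left(A \right)} = 2 A$ ($W{\left(A \right)} = A + A = 2 A$)
$\left(84643 + 110377\right) \left(- 223 y + 87649\right) - W{\left(-650 \right)} = \left(84643 + 110377\right) \left(\left(-223\right) \frac{8133}{37} + 87649\right) - 2 \left(-650\right) = 195020 \left(- \frac{1813659}{37} + 87649\right) - -1300 = 195020 \cdot \frac{1429354}{37} + 1300 = \frac{278752617080}{37} + 1300 = \frac{278752665180}{37}$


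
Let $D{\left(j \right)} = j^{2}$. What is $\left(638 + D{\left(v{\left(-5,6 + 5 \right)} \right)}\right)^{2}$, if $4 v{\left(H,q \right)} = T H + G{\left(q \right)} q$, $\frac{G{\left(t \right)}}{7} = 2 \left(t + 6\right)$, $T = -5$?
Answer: $\frac{48939216861649}{256} \approx 1.9117 \cdot 10^{11}$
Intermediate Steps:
$G{\left(t \right)} = 84 + 14 t$ ($G{\left(t \right)} = 7 \cdot 2 \left(t + 6\right) = 7 \cdot 2 \left(6 + t\right) = 7 \left(12 + 2 t\right) = 84 + 14 t$)
$v{\left(H,q \right)} = - \frac{5 H}{4} + \frac{q \left(84 + 14 q\right)}{4}$ ($v{\left(H,q \right)} = \frac{- 5 H + \left(84 + 14 q\right) q}{4} = \frac{- 5 H + q \left(84 + 14 q\right)}{4} = - \frac{5 H}{4} + \frac{q \left(84 + 14 q\right)}{4}$)
$\left(638 + D{\left(v{\left(-5,6 + 5 \right)} \right)}\right)^{2} = \left(638 + \left(\left(- \frac{5}{4}\right) \left(-5\right) + \frac{7 \left(6 + 5\right) \left(6 + \left(6 + 5\right)\right)}{2}\right)^{2}\right)^{2} = \left(638 + \left(\frac{25}{4} + \frac{7}{2} \cdot 11 \left(6 + 11\right)\right)^{2}\right)^{2} = \left(638 + \left(\frac{25}{4} + \frac{7}{2} \cdot 11 \cdot 17\right)^{2}\right)^{2} = \left(638 + \left(\frac{25}{4} + \frac{1309}{2}\right)^{2}\right)^{2} = \left(638 + \left(\frac{2643}{4}\right)^{2}\right)^{2} = \left(638 + \frac{6985449}{16}\right)^{2} = \left(\frac{6995657}{16}\right)^{2} = \frac{48939216861649}{256}$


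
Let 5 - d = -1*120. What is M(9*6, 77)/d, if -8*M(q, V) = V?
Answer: -77/1000 ≈ -0.077000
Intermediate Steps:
M(q, V) = -V/8
d = 125 (d = 5 - (-1)*120 = 5 - 1*(-120) = 5 + 120 = 125)
M(9*6, 77)/d = -1/8*77/125 = -77/8*1/125 = -77/1000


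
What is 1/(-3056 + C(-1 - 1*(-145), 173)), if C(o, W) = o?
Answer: -1/2912 ≈ -0.00034341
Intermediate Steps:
1/(-3056 + C(-1 - 1*(-145), 173)) = 1/(-3056 + (-1 - 1*(-145))) = 1/(-3056 + (-1 + 145)) = 1/(-3056 + 144) = 1/(-2912) = -1/2912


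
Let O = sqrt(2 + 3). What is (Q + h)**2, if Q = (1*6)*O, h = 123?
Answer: 15309 + 1476*sqrt(5) ≈ 18609.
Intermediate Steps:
O = sqrt(5) ≈ 2.2361
Q = 6*sqrt(5) (Q = (1*6)*sqrt(5) = 6*sqrt(5) ≈ 13.416)
(Q + h)**2 = (6*sqrt(5) + 123)**2 = (123 + 6*sqrt(5))**2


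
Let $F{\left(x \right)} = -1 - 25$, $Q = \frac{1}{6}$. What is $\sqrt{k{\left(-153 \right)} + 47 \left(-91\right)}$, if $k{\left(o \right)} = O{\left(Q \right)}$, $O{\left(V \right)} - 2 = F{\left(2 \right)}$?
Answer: $i \sqrt{4301} \approx 65.582 i$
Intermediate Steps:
$Q = \frac{1}{6} \approx 0.16667$
$F{\left(x \right)} = -26$ ($F{\left(x \right)} = -1 - 25 = -26$)
$O{\left(V \right)} = -24$ ($O{\left(V \right)} = 2 - 26 = -24$)
$k{\left(o \right)} = -24$
$\sqrt{k{\left(-153 \right)} + 47 \left(-91\right)} = \sqrt{-24 + 47 \left(-91\right)} = \sqrt{-24 - 4277} = \sqrt{-4301} = i \sqrt{4301}$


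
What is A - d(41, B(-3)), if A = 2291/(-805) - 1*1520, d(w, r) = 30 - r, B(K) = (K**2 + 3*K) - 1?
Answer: -1250846/805 ≈ -1553.8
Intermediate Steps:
B(K) = -1 + K**2 + 3*K
A = -1225891/805 (A = 2291*(-1/805) - 1520 = -2291/805 - 1520 = -1225891/805 ≈ -1522.8)
A - d(41, B(-3)) = -1225891/805 - (30 - (-1 + (-3)**2 + 3*(-3))) = -1225891/805 - (30 - (-1 + 9 - 9)) = -1225891/805 - (30 - 1*(-1)) = -1225891/805 - (30 + 1) = -1225891/805 - 1*31 = -1225891/805 - 31 = -1250846/805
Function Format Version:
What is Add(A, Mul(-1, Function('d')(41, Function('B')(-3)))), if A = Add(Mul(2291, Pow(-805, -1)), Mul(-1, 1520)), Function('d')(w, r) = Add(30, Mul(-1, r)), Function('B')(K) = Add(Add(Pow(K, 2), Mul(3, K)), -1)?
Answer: Rational(-1250846, 805) ≈ -1553.8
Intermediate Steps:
Function('B')(K) = Add(-1, Pow(K, 2), Mul(3, K))
A = Rational(-1225891, 805) (A = Add(Mul(2291, Rational(-1, 805)), -1520) = Add(Rational(-2291, 805), -1520) = Rational(-1225891, 805) ≈ -1522.8)
Add(A, Mul(-1, Function('d')(41, Function('B')(-3)))) = Add(Rational(-1225891, 805), Mul(-1, Add(30, Mul(-1, Add(-1, Pow(-3, 2), Mul(3, -3)))))) = Add(Rational(-1225891, 805), Mul(-1, Add(30, Mul(-1, Add(-1, 9, -9))))) = Add(Rational(-1225891, 805), Mul(-1, Add(30, Mul(-1, -1)))) = Add(Rational(-1225891, 805), Mul(-1, Add(30, 1))) = Add(Rational(-1225891, 805), Mul(-1, 31)) = Add(Rational(-1225891, 805), -31) = Rational(-1250846, 805)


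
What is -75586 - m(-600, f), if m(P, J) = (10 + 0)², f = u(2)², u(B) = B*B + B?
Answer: -75686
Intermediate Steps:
u(B) = B + B² (u(B) = B² + B = B + B²)
f = 36 (f = (2*(1 + 2))² = (2*3)² = 6² = 36)
m(P, J) = 100 (m(P, J) = 10² = 100)
-75586 - m(-600, f) = -75586 - 1*100 = -75586 - 100 = -75686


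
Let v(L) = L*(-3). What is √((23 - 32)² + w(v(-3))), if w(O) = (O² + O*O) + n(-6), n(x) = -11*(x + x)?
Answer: 5*√15 ≈ 19.365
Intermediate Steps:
v(L) = -3*L
n(x) = -22*x
w(O) = 132 + 2*O² (w(O) = (O² + O*O) - 22*(-6) = (O² + O²) + 132 = 2*O² + 132 = 132 + 2*O²)
√((23 - 32)² + w(v(-3))) = √((23 - 32)² + (132 + 2*(-3*(-3))²)) = √((-9)² + (132 + 2*9²)) = √(81 + (132 + 2*81)) = √(81 + (132 + 162)) = √(81 + 294) = √375 = 5*√15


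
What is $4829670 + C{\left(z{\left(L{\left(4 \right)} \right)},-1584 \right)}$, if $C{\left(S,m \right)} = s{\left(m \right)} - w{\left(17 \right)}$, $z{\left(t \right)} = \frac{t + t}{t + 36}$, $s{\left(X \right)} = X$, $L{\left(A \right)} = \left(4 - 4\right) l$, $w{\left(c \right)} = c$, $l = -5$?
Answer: $4828069$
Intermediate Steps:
$L{\left(A \right)} = 0$ ($L{\left(A \right)} = \left(4 - 4\right) \left(-5\right) = 0 \left(-5\right) = 0$)
$z{\left(t \right)} = \frac{2 t}{36 + t}$
$C{\left(S,m \right)} = -17 + m$ ($C{\left(S,m \right)} = m - 17 = -17 + m$)
$4829670 + C{\left(z{\left(L{\left(4 \right)} \right)},-1584 \right)} = 4829670 - 1601 = 4828069$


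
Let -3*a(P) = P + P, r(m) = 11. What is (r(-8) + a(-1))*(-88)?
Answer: -3080/3 ≈ -1026.7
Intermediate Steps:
a(P) = -2*P/3 (a(P) = -(P + P)/3 = -2*P/3)
(r(-8) + a(-1))*(-88) = (11 - ⅔*(-1))*(-88) = (11 + ⅔)*(-88) = (35/3)*(-88) = -3080/3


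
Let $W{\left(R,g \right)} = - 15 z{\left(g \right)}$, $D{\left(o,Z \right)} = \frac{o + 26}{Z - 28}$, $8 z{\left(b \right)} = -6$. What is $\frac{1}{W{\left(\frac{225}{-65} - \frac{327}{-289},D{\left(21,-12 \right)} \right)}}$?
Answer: $\frac{4}{45} \approx 0.088889$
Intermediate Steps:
$z{\left(b \right)} = - \frac{3}{4}$ ($z{\left(b \right)} = \frac{1}{8} \left(-6\right) = - \frac{3}{4}$)
$D{\left(o,Z \right)} = \frac{26 + o}{-28 + Z}$
$W{\left(R,g \right)} = \frac{45}{4}$ ($W{\left(R,g \right)} = \left(-15\right) \left(- \frac{3}{4}\right) = \frac{45}{4}$)
$\frac{1}{W{\left(\frac{225}{-65} - \frac{327}{-289},D{\left(21,-12 \right)} \right)}} = \frac{1}{\frac{45}{4}} = \frac{4}{45}$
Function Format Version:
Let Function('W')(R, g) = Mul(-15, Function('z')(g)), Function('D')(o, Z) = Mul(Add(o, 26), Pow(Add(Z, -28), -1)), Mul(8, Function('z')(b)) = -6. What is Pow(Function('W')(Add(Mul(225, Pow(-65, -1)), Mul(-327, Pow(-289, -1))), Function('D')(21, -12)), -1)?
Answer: Rational(4, 45) ≈ 0.088889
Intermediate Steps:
Function('z')(b) = Rational(-3, 4) (Function('z')(b) = Mul(Rational(1, 8), -6) = Rational(-3, 4))
Function('D')(o, Z) = Mul(Pow(Add(-28, Z), -1), Add(26, o)) (Function('D')(o, Z) = Mul(Add(26, o), Pow(Add(-28, Z), -1)) = Mul(Pow(Add(-28, Z), -1), Add(26, o)))
Function('W')(R, g) = Rational(45, 4) (Function('W')(R, g) = Mul(-15, Rational(-3, 4)) = Rational(45, 4))
Pow(Function('W')(Add(Mul(225, Pow(-65, -1)), Mul(-327, Pow(-289, -1))), Function('D')(21, -12)), -1) = Pow(Rational(45, 4), -1) = Rational(4, 45)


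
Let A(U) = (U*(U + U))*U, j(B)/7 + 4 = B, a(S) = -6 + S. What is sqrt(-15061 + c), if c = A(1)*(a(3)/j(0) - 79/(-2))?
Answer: 3*I*sqrt(326270)/14 ≈ 122.4*I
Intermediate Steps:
j(B) = -28 + 7*B
A(U) = 2*U**3 (A(U) = (U*(2*U))*U = (2*U**2)*U = 2*U**3)
c = 1109/14 (c = (2*1**3)*((-6 + 3)/(-28 + 7*0) - 79/(-2)) = (2*1)*(-3/(-28 + 0) - 79*(-1/2)) = 2*(-3/(-28) + 79/2) = 2*(-3*(-1/28) + 79/2) = 2*(3/28 + 79/2) = 2*(1109/28) = 1109/14 ≈ 79.214)
sqrt(-15061 + c) = sqrt(-15061 + 1109/14) = sqrt(-209745/14) = 3*I*sqrt(326270)/14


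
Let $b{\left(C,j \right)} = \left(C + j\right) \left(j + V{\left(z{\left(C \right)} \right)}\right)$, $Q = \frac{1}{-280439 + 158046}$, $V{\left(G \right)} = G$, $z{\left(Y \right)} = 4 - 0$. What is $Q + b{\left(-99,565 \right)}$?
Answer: $\frac{32452993521}{122393} \approx 2.6515 \cdot 10^{5}$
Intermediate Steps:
$z{\left(Y \right)} = 4$ ($z{\left(Y \right)} = 4 + 0 = 4$)
$Q = - \frac{1}{122393}$ ($Q = \frac{1}{-122393} = - \frac{1}{122393} \approx -8.1704 \cdot 10^{-6}$)
$b{\left(C,j \right)} = \left(4 + j\right) \left(C + j\right)$ ($b{\left(C,j \right)} = \left(C + j\right) \left(j + 4\right) = \left(C + j\right) \left(4 + j\right) = \left(4 + j\right) \left(C + j\right)$)
$Q + b{\left(-99,565 \right)} = - \frac{1}{122393} + \left(565^{2} + 4 \left(-99\right) + 4 \cdot 565 - 55935\right) = - \frac{1}{122393} + \left(319225 - 396 + 2260 - 55935\right) = - \frac{1}{122393} + 265154 = \frac{32452993521}{122393}$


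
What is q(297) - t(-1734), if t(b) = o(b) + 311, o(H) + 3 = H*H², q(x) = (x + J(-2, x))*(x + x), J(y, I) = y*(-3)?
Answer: 5213894578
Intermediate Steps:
J(y, I) = -3*y
q(x) = 2*x*(6 + x) (q(x) = (x - 3*(-2))*(x + x) = (x + 6)*(2*x) = (6 + x)*(2*x) = 2*x*(6 + x))
o(H) = -3 + H³ (o(H) = -3 + H*H² = -3 + H³)
t(b) = 308 + b³ (t(b) = (-3 + b³) + 311 = 308 + b³)
q(297) - t(-1734) = 2*297*(6 + 297) - (308 + (-1734)³) = 2*297*303 - (308 - 5213714904) = 179982 - 1*(-5213714596) = 179982 + 5213714596 = 5213894578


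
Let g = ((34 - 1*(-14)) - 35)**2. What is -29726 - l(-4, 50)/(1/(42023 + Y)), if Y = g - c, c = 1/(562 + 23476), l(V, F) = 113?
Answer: -115320429923/24038 ≈ -4.7974e+6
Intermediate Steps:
c = 1/24038 ≈ 4.1601e-5
g = 169 (g = ((34 + 14) - 35)**2 = (48 - 35)**2 = 13**2 = 169)
Y = 4062421/24038 (Y = 169 - 1*1/24038 = 169 - 1/24038 = 4062421/24038 ≈ 169.00)
-29726 - l(-4, 50)/(1/(42023 + Y)) = -29726 - 113/(1/(42023 + 4062421/24038)) = -29726 - 113/(1/(1014211295/24038)) = -29726 - 113/24038/1014211295 = -29726 - 113*1014211295/24038 = -29726 - 1*114605876335/24038 = -29726 - 114605876335/24038 = -115320429923/24038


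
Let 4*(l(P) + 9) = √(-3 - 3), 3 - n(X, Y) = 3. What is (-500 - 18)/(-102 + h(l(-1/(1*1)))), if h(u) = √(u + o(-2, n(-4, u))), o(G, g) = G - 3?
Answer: 518/(102 - √(-14 + I*√6/4)) ≈ 5.0757 + 0.18638*I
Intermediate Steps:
n(X, Y) = 0 (n(X, Y) = 3 - 1*3 = 3 - 3 = 0)
o(G, g) = -3 + G
l(P) = -9 + I*√6/4 (l(P) = -9 + √(-3 - 3)/4 = -9 + √(-6)/4 = -9 + (I*√6)/4 = -9 + I*√6/4)
h(u) = √(-5 + u) (h(u) = √(u + (-3 - 2)) = √(u - 5) = √(-5 + u))
(-500 - 18)/(-102 + h(l(-1/(1*1)))) = (-500 - 18)/(-102 + √(-5 + (-9 + I*√6/4))) = -518/(-102 + √(-14 + I*√6/4))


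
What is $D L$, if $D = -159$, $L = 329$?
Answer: $-52311$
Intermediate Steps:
$D L = \left(-159\right) 329 = -52311$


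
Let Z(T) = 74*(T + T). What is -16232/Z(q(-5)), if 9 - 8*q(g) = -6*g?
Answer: 32464/777 ≈ 41.781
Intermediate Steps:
q(g) = 9/8 + 3*g/4 (q(g) = 9/8 - (-3)*g/4 = 9/8 + 3*g/4)
Z(T) = 148*T (Z(T) = 74*(2*T) = 148*T)
-16232/Z(q(-5)) = -16232*1/(148*(9/8 + (¾)*(-5))) = -16232*1/(148*(9/8 - 15/4)) = -16232/(148*(-21/8)) = -16232/(-777/2) = -16232*(-2/777) = 32464/777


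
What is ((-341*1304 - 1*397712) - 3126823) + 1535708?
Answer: -2433491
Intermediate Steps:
((-341*1304 - 1*397712) - 3126823) + 1535708 = ((-444664 - 397712) - 3126823) + 1535708 = (-842376 - 3126823) + 1535708 = -3969199 + 1535708 = -2433491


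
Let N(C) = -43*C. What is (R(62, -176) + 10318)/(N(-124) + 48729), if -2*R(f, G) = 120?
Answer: 10258/54061 ≈ 0.18975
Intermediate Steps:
R(f, G) = -60 (R(f, G) = -½*120 = -60)
(R(62, -176) + 10318)/(N(-124) + 48729) = (-60 + 10318)/(-43*(-124) + 48729) = 10258/(5332 + 48729) = 10258/54061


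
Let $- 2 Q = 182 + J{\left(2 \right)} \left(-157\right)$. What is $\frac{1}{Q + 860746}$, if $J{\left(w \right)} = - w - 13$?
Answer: $\frac{2}{1718955} \approx 1.1635 \cdot 10^{-6}$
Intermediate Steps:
$J{\left(w \right)} = -13 - w$
$Q = - \frac{2537}{2}$ ($Q = - \frac{182 + \left(-13 - 2\right) \left(-157\right)}{2} = - \frac{182 - -2355}{2} = - \frac{182 + 2355}{2} = \left(- \frac{1}{2}\right) 2537 = - \frac{2537}{2} \approx -1268.5$)
$\frac{1}{Q + 860746} = \frac{1}{- \frac{2537}{2} + 860746} = \frac{1}{\frac{1718955}{2}} = \frac{2}{1718955}$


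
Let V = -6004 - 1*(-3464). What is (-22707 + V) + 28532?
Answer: 3285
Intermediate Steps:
V = -2540 (V = -6004 + 3464 = -2540)
(-22707 + V) + 28532 = (-22707 - 2540) + 28532 = -25247 + 28532 = 3285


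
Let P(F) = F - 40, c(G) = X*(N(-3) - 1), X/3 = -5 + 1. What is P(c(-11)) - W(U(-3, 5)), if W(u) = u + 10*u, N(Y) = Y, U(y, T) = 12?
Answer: -124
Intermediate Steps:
X = -12 (X = 3*(-5 + 1) = 3*(-4) = -12)
W(u) = 11*u
c(G) = 48 (c(G) = -12*(-3 - 1) = -12*(-4) = 48)
P(F) = -40 + F
P(c(-11)) - W(U(-3, 5)) = (-40 + 48) - 11*12 = 8 - 1*132 = 8 - 132 = -124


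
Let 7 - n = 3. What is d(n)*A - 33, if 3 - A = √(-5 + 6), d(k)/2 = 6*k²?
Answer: 351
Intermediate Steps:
n = 4 (n = 7 - 1*3 = 7 - 3 = 4)
d(k) = 12*k² (d(k) = 2*(6*k²) = 12*k²)
A = 2 (A = 3 - √(-5 + 6) = 3 - √1 = 3 - 1*1 = 3 - 1 = 2)
d(n)*A - 33 = (12*4²)*2 - 33 = (12*16)*2 - 33 = 192*2 - 33 = 384 - 33 = 351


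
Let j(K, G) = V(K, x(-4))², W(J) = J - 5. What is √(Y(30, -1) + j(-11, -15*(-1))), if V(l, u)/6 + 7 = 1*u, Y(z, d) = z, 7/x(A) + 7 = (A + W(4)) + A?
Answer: √129369/8 ≈ 44.960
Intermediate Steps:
W(J) = -5 + J
x(A) = 7/(-8 + 2*A) (x(A) = 7/(-7 + ((A + (-5 + 4)) + A)) = 7/(-7 + ((A - 1) + A)) = 7/(-7 + ((-1 + A) + A)) = 7/(-7 + (-1 + 2*A)) = 7/(-8 + 2*A))
V(l, u) = -42 + 6*u (V(l, u) = -42 + 6*(1*u) = -42 + 6*u)
j(K, G) = 127449/64 (j(K, G) = (-42 + 6*(7/(2*(-4 - 4))))² = (-42 + 6*((7/2)/(-8)))² = (-42 + 6*((7/2)*(-⅛)))² = (-42 + 6*(-7/16))² = (-42 - 21/8)² = (-357/8)² = 127449/64)
√(Y(30, -1) + j(-11, -15*(-1))) = √(30 + 127449/64) = √(129369/64) = √129369/8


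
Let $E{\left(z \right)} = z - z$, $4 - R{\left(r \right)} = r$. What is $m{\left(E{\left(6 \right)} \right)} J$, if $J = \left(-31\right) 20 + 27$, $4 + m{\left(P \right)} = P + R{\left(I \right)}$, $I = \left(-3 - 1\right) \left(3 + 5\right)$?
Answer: $-18976$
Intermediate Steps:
$I = -32$ ($I = \left(-4\right) 8 = -32$)
$R{\left(r \right)} = 4 - r$
$E{\left(z \right)} = 0$
$m{\left(P \right)} = 32 + P$ ($m{\left(P \right)} = -4 + \left(P + \left(4 - -32\right)\right) = -4 + \left(P + \left(4 + 32\right)\right) = -4 + \left(P + 36\right) = -4 + \left(36 + P\right) = 32 + P$)
$J = -593$ ($J = -620 + 27 = -593$)
$m{\left(E{\left(6 \right)} \right)} J = \left(32 + 0\right) \left(-593\right) = 32 \left(-593\right) = -18976$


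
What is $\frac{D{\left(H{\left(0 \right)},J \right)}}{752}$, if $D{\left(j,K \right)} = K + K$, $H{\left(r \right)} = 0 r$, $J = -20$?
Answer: $- \frac{5}{94} \approx -0.053191$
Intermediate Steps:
$H{\left(r \right)} = 0$
$D{\left(j,K \right)} = 2 K$
$\frac{D{\left(H{\left(0 \right)},J \right)}}{752} = \frac{2 \left(-20\right)}{752} = \left(-40\right) \frac{1}{752} = - \frac{5}{94}$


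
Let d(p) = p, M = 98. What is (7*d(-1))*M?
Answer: -686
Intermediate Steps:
(7*d(-1))*M = (7*(-1))*98 = -7*98 = -686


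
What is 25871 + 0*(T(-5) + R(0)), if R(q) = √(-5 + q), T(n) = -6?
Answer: 25871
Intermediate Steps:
25871 + 0*(T(-5) + R(0)) = 25871 + 0*(-6 + √(-5 + 0)) = 25871 + 0*(-6 + √(-5)) = 25871 + 0*(-6 + I*√5) = 25871 + 0 = 25871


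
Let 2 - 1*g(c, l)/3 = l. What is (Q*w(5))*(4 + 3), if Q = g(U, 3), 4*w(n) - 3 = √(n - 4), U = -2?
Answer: -21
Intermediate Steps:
w(n) = ¾ + √(-4 + n)/4 (w(n) = ¾ + √(n - 4)/4 = ¾ + √(-4 + n)/4)
g(c, l) = 6 - 3*l
Q = -3 (Q = 6 - 3*3 = 6 - 9 = -3)
(Q*w(5))*(4 + 3) = (-3*(¾ + √(-4 + 5)/4))*(4 + 3) = -3*(¾ + √1/4)*7 = -3*(¾ + (¼)*1)*7 = -3*(¾ + ¼)*7 = -3*1*7 = -3*7 = -21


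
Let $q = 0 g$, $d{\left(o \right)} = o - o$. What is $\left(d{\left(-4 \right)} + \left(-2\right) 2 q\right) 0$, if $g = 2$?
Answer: $0$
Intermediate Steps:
$d{\left(o \right)} = 0$
$q = 0$ ($q = 0 \cdot 2 = 0$)
$\left(d{\left(-4 \right)} + \left(-2\right) 2 q\right) 0 = \left(0 + \left(-2\right) 2 \cdot 0\right) 0 = \left(0 - 0\right) 0 = \left(0 + 0\right) 0 = 0 \cdot 0 = 0$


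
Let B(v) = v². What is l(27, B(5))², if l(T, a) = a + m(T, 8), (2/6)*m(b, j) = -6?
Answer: 49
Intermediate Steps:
m(b, j) = -18 (m(b, j) = 3*(-6) = -18)
l(T, a) = -18 + a (l(T, a) = a - 18 = -18 + a)
l(27, B(5))² = (-18 + 5²)² = (-18 + 25)² = 7² = 49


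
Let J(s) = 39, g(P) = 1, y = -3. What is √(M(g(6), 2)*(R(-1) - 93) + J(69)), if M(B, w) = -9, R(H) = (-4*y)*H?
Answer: 2*√246 ≈ 31.369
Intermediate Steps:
R(H) = 12*H (R(H) = (-4*(-3))*H = 12*H)
√(M(g(6), 2)*(R(-1) - 93) + J(69)) = √(-9*(12*(-1) - 93) + 39) = √(-9*(-12 - 93) + 39) = √(-9*(-105) + 39) = √(945 + 39) = √984 = 2*√246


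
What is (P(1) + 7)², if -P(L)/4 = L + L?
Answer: 1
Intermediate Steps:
P(L) = -8*L (P(L) = -4*(L + L) = -8*L)
(P(1) + 7)² = (-8*1 + 7)² = (-8 + 7)² = (-1)² = 1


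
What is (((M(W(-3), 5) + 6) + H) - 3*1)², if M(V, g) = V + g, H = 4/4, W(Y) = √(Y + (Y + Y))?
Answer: 72 + 54*I ≈ 72.0 + 54.0*I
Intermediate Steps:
W(Y) = √3*√Y (W(Y) = √(Y + 2*Y) = √(3*Y) = √3*√Y)
H = 1 (H = 4*(¼) = 1)
(((M(W(-3), 5) + 6) + H) - 3*1)² = ((((√3*√(-3) + 5) + 6) + 1) - 3*1)² = ((((√3*(I*√3) + 5) + 6) + 1) - 3)² = ((((3*I + 5) + 6) + 1) - 3)² = ((((5 + 3*I) + 6) + 1) - 3)² = (((11 + 3*I) + 1) - 3)² = ((12 + 3*I) - 3)² = (9 + 3*I)²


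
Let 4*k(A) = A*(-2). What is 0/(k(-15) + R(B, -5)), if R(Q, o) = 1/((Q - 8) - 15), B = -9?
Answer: 0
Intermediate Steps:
k(A) = -A/2 (k(A) = (A*(-2))/4 = (-2*A)/4 = -A/2)
R(Q, o) = 1/(-23 + Q) (R(Q, o) = 1/((-8 + Q) - 15) = 1/(-23 + Q))
0/(k(-15) + R(B, -5)) = 0/(-1/2*(-15) + 1/(-23 - 9)) = 0/(15/2 + 1/(-32)) = 0/(15/2 - 1/32) = 0/(239/32) = 0*(32/239) = 0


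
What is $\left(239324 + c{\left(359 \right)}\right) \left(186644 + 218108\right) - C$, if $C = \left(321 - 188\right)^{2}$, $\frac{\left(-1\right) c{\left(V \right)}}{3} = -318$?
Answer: $97252983367$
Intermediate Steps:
$c{\left(V \right)} = 954$ ($c{\left(V \right)} = \left(-3\right) \left(-318\right) = 954$)
$C = 17689$ ($C = 133^{2} = 17689$)
$\left(239324 + c{\left(359 \right)}\right) \left(186644 + 218108\right) - C = \left(239324 + 954\right) \left(186644 + 218108\right) - 17689 = 240278 \cdot 404752 - 17689 = 97253001056 - 17689 = 97252983367$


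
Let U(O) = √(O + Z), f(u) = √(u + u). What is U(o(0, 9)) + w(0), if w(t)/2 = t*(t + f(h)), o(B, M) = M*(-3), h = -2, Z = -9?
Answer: 6*I ≈ 6.0*I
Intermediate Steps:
f(u) = √2*√u (f(u) = √(2*u) = √2*√u)
o(B, M) = -3*M
U(O) = √(-9 + O) (U(O) = √(O - 9) = √(-9 + O))
w(t) = 2*t*(t + 2*I) (w(t) = 2*(t*(t + √2*√(-2))) = 2*(t*(t + √2*(I*√2))) = 2*(t*(t + 2*I)) = 2*t*(t + 2*I))
U(o(0, 9)) + w(0) = √(-9 - 3*9) + 2*0*(0 + 2*I) = √(-9 - 27) + 2*0*(2*I) = √(-36) + 0 = 6*I + 0 = 6*I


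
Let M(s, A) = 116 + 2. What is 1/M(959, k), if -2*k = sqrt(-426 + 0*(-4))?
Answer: 1/118 ≈ 0.0084746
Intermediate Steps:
k = -I*sqrt(426)/2 (k = -sqrt(-426 + 0*(-4))/2 = -sqrt(-426 + 0)/2 = -I*sqrt(426)/2 ≈ -10.32*I)
M(s, A) = 118
1/M(959, k) = 1/118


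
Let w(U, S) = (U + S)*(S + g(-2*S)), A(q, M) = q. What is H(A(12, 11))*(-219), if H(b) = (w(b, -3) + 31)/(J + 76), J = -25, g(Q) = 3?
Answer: -2263/17 ≈ -133.12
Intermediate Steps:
w(U, S) = (3 + S)*(S + U) (w(U, S) = (U + S)*(S + 3) = (S + U)*(3 + S) = (3 + S)*(S + U))
H(b) = 31/51 (H(b) = (((-3)² + 3*(-3) + 3*b - 3*b) + 31)/(-25 + 76) = ((9 - 9 + 3*b - 3*b) + 31)/51 = (0 + 31)*(1/51) = 31*(1/51) = 31/51)
H(A(12, 11))*(-219) = (31/51)*(-219) = -2263/17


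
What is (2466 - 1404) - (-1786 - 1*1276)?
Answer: 4124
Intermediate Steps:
(2466 - 1404) - (-1786 - 1*1276) = 1062 - (-1786 - 1276) = 1062 - 1*(-3062) = 1062 + 3062 = 4124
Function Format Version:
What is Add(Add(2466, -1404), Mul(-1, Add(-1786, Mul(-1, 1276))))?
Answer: 4124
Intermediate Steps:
Add(Add(2466, -1404), Mul(-1, Add(-1786, Mul(-1, 1276)))) = Add(1062, Mul(-1, Add(-1786, -1276))) = Add(1062, Mul(-1, -3062)) = Add(1062, 3062) = 4124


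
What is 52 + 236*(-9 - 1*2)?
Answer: -2544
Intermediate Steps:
52 + 236*(-9 - 1*2) = 52 + 236*(-9 - 2) = 52 + 236*(-11) = 52 - 2596 = -2544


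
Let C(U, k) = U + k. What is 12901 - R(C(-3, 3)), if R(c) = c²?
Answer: 12901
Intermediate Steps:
12901 - R(C(-3, 3)) = 12901 - (-3 + 3)² = 12901 - 1*0² = 12901 - 1*0 = 12901 + 0 = 12901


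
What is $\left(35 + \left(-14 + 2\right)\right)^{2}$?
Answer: $529$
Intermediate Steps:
$\left(35 + \left(-14 + 2\right)\right)^{2} = \left(35 - 12\right)^{2} = 23^{2} = 529$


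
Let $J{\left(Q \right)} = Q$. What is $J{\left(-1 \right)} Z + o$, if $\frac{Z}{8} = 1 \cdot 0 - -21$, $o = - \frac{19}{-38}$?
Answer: $- \frac{335}{2} \approx -167.5$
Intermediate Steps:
$o = \frac{1}{2}$ ($o = \left(-19\right) \left(- \frac{1}{38}\right) = \frac{1}{2} \approx 0.5$)
$Z = 168$ ($Z = 8 \left(1 \cdot 0 - -21\right) = 8 \left(0 + 21\right) = 8 \cdot 21 = 168$)
$J{\left(-1 \right)} Z + o = \left(-1\right) 168 + \frac{1}{2} = -168 + \frac{1}{2} = - \frac{335}{2}$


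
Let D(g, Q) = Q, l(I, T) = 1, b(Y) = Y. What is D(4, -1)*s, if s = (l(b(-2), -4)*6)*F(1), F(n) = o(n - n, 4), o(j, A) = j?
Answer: 0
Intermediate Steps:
F(n) = 0 (F(n) = n - n = 0)
s = 0 (s = (1*6)*0 = 6*0 = 0)
D(4, -1)*s = -1*0 = 0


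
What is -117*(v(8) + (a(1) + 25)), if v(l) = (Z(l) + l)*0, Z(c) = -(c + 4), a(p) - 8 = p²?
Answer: -3978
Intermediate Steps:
a(p) = 8 + p²
Z(c) = -4 - c (Z(c) = -(4 + c) = -4 - c)
v(l) = 0 (v(l) = ((-4 - l) + l)*0 = -4*0 = 0)
-117*(v(8) + (a(1) + 25)) = -117*(0 + ((8 + 1²) + 25)) = -117*(0 + ((8 + 1) + 25)) = -117*(0 + (9 + 25)) = -117*(0 + 34) = -117*34 = -3978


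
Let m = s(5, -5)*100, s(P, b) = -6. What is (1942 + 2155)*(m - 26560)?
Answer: -111274520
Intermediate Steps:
m = -600 (m = -6*100 = -600)
(1942 + 2155)*(m - 26560) = (1942 + 2155)*(-600 - 26560) = 4097*(-27160) = -111274520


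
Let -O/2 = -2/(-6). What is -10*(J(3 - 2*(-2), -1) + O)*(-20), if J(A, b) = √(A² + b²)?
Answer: -400/3 + 1000*√2 ≈ 1280.9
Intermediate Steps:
O = -⅔ (O = -(-4)/(-6) = -(-4)*(-1)/6 = -2*⅓ = -⅔ ≈ -0.66667)
-10*(J(3 - 2*(-2), -1) + O)*(-20) = -10*(√((3 - 2*(-2))² + (-1)²) - ⅔)*(-20) = -10*(√((3 + 4)² + 1) - ⅔)*(-20) = -10*(√(7² + 1) - ⅔)*(-20) = -10*(√(49 + 1) - ⅔)*(-20) = -10*(√50 - ⅔)*(-20) = -10*(5*√2 - ⅔)*(-20) = -10*(-⅔ + 5*√2)*(-20) = (20/3 - 50*√2)*(-20) = -400/3 + 1000*√2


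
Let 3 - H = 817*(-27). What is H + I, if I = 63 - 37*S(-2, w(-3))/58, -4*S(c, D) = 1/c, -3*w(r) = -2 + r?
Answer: 10265963/464 ≈ 22125.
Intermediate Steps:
w(r) = ⅔ - r/3 (w(r) = -(-2 + r)/3 = ⅔ - r/3)
S(c, D) = -1/(4*c)
H = 22062 (H = 3 - 817*(-27) = 3 - 1*(-22059) = 3 + 22059 = 22062)
I = 29195/464 (I = 63 - 37*(-¼/(-2))/58 = 63 - 37*(-¼*(-½))/58 = 63 - 37/(8*58) = 63 - 37*1/464 = 63 - 37/464 = 29195/464 ≈ 62.920)
H + I = 22062 + 29195/464 = 10265963/464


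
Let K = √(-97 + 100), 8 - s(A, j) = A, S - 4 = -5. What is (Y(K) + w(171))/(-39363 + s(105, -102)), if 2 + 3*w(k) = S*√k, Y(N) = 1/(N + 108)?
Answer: 3833/230071530 + √19/39460 + √3/460143060 ≈ 0.00012713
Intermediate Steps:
S = -1 (S = 4 - 5 = -1)
s(A, j) = 8 - A
K = √3 ≈ 1.7320
Y(N) = 1/(108 + N)
w(k) = -⅔ - √k/3 (w(k) = -⅔ + (-√k)/3 = -⅔ - √k/3)
(Y(K) + w(171))/(-39363 + s(105, -102)) = (1/(108 + √3) + (-⅔ - √19))/(-39363 + (8 - 1*105)) = (1/(108 + √3) + (-⅔ - √19))/(-39363 + (8 - 105)) = (1/(108 + √3) + (-⅔ - √19))/(-39363 - 97) = (-⅔ + 1/(108 + √3) - √19)/(-39460) = (-⅔ + 1/(108 + √3) - √19)*(-1/39460) = 1/59190 - 1/(39460*(108 + √3)) + √19/39460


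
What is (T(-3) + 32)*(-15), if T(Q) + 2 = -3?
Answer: -405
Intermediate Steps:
T(Q) = -5 (T(Q) = -2 - 3 = -5)
(T(-3) + 32)*(-15) = (-5 + 32)*(-15) = 27*(-15) = -405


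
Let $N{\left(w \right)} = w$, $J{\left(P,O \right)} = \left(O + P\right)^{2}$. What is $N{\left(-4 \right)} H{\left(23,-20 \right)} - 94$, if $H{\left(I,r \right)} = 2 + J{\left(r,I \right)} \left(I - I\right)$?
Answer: $-102$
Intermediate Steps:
$H{\left(I,r \right)} = 2$ ($H{\left(I,r \right)} = 2 + \left(I + r\right)^{2} \left(I - I\right) = 2 + \left(I + r\right)^{2} \cdot 0 = 2 + 0 = 2$)
$N{\left(-4 \right)} H{\left(23,-20 \right)} - 94 = \left(-4\right) 2 - 94 = -8 - 94 = -102$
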